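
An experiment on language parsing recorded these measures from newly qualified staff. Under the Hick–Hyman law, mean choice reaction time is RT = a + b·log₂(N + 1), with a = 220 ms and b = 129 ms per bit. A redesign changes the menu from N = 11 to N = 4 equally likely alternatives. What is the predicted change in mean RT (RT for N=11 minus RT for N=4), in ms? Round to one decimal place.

162.9

RT(11) = 220 + 129·log₂(12) = 220 + 129·3.5850 = 682.4650 ms.
RT(4) = 220 + 129·log₂(5) = 220 + 129·2.3219 = 519.5251 ms.
Difference = 682.4650 − 519.5251 = 162.9399 ≈ 162.9 ms.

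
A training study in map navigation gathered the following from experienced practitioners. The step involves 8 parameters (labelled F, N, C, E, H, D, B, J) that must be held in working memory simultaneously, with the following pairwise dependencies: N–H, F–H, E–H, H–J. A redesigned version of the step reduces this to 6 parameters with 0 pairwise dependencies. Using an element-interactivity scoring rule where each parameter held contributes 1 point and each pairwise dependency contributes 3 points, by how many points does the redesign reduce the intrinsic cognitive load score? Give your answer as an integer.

Original: 8 × 1 + 4 × 3 = 8 + 12 = 20.
Redesigned: 6 × 1 + 0 × 3 = 6 + 0 = 6.
Reduction = 20 − 6 = 14.

14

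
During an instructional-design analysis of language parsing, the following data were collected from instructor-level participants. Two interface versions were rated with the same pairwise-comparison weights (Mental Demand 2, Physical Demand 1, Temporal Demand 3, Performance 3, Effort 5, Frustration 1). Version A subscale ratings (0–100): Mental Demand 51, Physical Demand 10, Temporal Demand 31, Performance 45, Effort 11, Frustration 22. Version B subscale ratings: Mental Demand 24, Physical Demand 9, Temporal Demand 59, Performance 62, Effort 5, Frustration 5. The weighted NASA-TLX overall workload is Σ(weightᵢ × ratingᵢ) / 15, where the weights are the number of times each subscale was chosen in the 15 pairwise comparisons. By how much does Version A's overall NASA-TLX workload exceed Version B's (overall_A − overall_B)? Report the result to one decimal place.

-2.2

Version A weighted sum = 2·51 + 1·10 + 3·31 + 3·45 + 5·11 + 1·22 = 102 + 10 + 93 + 135 + 55 + 22 = 417; overall_A = 417/15 = 27.8000.
Version B weighted sum = 2·24 + 1·9 + 3·59 + 3·62 + 5·5 + 1·5 = 48 + 9 + 177 + 186 + 25 + 5 = 450; overall_B = 450/15 = 30.0000.
Difference = 27.8000 − 30.0000 = -2.2000 ≈ -2.2.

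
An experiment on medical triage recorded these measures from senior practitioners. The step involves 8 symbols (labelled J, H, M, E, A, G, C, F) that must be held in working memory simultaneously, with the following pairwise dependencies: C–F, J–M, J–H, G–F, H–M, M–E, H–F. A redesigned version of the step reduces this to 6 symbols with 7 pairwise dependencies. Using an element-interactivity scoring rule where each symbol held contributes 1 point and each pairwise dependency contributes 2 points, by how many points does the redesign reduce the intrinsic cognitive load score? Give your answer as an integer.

Original: 8 × 1 + 7 × 2 = 8 + 14 = 22.
Redesigned: 6 × 1 + 7 × 2 = 6 + 14 = 20.
Reduction = 22 − 20 = 2.

2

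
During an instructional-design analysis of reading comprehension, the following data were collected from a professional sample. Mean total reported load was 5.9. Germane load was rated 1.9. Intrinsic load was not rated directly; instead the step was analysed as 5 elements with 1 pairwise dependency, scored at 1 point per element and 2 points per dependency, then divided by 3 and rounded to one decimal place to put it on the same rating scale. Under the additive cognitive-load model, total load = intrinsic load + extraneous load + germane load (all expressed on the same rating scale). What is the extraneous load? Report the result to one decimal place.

1.7

Intrinsic (element-interactivity): (5 × 1 + 1 × 2) / 3 = 7 / 3 = 2.3333 → 2.3.
extraneous load = total − intrinsic − germane
             = 5.9 − 2.3 − 1.9 = 1.7.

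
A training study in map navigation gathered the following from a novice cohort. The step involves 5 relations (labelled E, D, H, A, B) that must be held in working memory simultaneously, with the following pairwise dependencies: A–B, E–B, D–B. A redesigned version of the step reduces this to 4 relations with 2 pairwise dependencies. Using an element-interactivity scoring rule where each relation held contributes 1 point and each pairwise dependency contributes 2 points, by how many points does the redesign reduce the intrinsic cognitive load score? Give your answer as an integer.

Original: 5 × 1 + 3 × 2 = 5 + 6 = 11.
Redesigned: 4 × 1 + 2 × 2 = 4 + 4 = 8.
Reduction = 11 − 8 = 3.

3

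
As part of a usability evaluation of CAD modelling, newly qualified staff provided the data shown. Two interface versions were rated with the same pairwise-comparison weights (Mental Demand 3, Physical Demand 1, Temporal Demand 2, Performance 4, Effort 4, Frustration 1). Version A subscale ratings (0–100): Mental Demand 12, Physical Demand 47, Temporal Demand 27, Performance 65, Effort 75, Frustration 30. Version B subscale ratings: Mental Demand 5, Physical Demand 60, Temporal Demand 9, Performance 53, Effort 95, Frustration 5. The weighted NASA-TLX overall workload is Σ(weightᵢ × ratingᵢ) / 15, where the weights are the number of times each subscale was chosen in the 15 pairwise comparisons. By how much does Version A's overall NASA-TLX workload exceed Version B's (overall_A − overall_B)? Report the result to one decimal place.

Version A weighted sum = 3·12 + 1·47 + 2·27 + 4·65 + 4·75 + 1·30 = 36 + 47 + 54 + 260 + 300 + 30 = 727; overall_A = 727/15 = 48.4667.
Version B weighted sum = 3·5 + 1·60 + 2·9 + 4·53 + 4·95 + 1·5 = 15 + 60 + 18 + 212 + 380 + 5 = 690; overall_B = 690/15 = 46.0000.
Difference = 48.4667 − 46.0000 = 2.4667 ≈ 2.5.

2.5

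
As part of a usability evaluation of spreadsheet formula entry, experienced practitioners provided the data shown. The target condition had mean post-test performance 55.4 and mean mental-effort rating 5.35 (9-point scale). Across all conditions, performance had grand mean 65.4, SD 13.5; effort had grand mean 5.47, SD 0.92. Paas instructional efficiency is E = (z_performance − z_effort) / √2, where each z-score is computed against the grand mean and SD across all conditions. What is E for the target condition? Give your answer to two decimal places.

-0.43

z_performance = (55.4 − 65.4) / 13.5 = -10.0000 / 13.5 = -0.7407.
z_effort = (5.35 − 5.47) / 0.92 = -0.1200 / 0.92 = -0.1304.
z_P − z_E = -0.7407 − (-0.1304) = -0.6103.
E = -0.6103 / √2 = -0.6103 / 1.41421 = -0.4315 ≈ -0.43.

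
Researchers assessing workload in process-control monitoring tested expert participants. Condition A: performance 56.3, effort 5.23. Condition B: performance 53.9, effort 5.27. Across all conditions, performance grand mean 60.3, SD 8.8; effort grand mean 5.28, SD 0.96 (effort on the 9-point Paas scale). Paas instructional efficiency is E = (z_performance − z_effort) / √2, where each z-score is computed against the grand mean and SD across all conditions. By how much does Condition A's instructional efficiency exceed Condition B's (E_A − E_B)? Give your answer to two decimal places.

Condition A: z_P = (56.3 − 60.3)/8.8 = -0.4545; z_E = (5.23 − 5.28)/0.96 = -0.0521; E_A = (-0.4545 − (-0.0521))/√2 = -0.2845.
Condition B: z_P = (53.9 − 60.3)/8.8 = -0.7273; z_E = (5.27 − 5.28)/0.96 = -0.0104; E_B = (-0.7273 − (-0.0104))/√2 = -0.5069.
E_A − E_B = -0.2845 − (-0.5069) = 0.2224 ≈ 0.22.

0.22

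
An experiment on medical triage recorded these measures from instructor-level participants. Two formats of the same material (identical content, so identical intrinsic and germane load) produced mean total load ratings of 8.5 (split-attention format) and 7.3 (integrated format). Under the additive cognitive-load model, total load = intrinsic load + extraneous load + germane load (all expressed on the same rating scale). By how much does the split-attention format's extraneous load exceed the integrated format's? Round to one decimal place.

1.2

Intrinsic and germane load are equal across formats, so the difference in total load equals the difference in extraneous load.
Extraneous-load difference = 8.5 − 7.3 = 1.2.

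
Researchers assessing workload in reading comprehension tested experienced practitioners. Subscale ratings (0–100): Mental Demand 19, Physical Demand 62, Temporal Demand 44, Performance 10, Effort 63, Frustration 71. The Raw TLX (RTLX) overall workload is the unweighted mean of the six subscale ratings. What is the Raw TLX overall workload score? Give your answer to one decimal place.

Sum of ratings = 19 + 62 + 44 + 10 + 63 + 71 = 269.
RTLX = 269 / 6 = 44.8333 ≈ 44.8.

44.8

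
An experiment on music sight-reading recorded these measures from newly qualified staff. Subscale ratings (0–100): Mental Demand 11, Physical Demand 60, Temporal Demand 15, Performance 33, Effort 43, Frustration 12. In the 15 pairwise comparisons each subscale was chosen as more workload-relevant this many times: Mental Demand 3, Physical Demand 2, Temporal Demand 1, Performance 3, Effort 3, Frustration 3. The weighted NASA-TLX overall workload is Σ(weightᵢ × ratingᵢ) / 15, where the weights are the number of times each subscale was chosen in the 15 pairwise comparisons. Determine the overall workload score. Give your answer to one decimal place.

28.8

The tallies are the weights (they sum to 15).
Weighted sum = 3·11 + 2·60 + 1·15 + 3·33 + 3·43 + 3·12
            = 33 + 120 + 15 + 99 + 129 + 36 = 432.
Overall workload = 432 / 15 = 28.8000 ≈ 28.8.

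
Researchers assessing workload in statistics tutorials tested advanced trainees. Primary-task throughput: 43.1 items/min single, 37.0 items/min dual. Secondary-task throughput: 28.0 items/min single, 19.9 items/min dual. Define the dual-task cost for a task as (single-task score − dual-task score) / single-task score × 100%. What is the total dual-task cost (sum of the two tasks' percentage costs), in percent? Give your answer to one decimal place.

Primary cost = (43.1 − 37.0) / 43.1 × 100% = 14.1531%.
Secondary cost = (28.0 − 19.9) / 28.0 × 100% = 28.9286%.
Total = 14.1531% + 28.9286% = 43.0817% ≈ 43.1%.

43.1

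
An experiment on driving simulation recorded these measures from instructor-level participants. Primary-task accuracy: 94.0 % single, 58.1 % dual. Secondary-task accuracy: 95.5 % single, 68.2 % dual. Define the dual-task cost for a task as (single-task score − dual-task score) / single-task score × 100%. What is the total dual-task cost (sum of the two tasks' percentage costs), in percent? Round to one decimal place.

Primary cost = (94.0 − 58.1) / 94.0 × 100% = 38.1915%.
Secondary cost = (95.5 − 68.2) / 95.5 × 100% = 28.5864%.
Total = 38.1915% + 28.5864% = 66.7779% ≈ 66.8%.

66.8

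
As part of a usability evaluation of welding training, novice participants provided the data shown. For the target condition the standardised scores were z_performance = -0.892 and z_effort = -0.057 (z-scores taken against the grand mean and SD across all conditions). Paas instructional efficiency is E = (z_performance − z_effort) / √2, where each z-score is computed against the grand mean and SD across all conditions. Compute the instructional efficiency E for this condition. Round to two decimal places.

-0.59

z_P − z_E = -0.892 − (-0.057) = -0.8350.
E = -0.8350 / √2 = -0.8350 / 1.41421 = -0.5904 ≈ -0.59.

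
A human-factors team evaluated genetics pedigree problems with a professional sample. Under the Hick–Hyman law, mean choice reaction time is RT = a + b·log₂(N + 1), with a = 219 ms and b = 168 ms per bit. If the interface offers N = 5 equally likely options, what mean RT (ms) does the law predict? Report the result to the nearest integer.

653

log₂(5 + 1) = log₂(6) = 2.5850.
RT = 219 + 168 × 2.5850 = 219 + 434.2800 = 653.2800 ms.
≈ 653 ms.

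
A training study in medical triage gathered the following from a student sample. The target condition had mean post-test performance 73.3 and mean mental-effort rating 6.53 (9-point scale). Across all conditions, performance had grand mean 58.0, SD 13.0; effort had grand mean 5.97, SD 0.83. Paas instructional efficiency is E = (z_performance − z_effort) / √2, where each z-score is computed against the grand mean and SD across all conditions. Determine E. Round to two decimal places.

z_performance = (73.3 − 58.0) / 13.0 = 15.3000 / 13.0 = 1.1769.
z_effort = (6.53 − 5.97) / 0.83 = 0.5600 / 0.83 = 0.6747.
z_P − z_E = 1.1769 − 0.6747 = 0.5022.
E = 0.5022 / √2 = 0.5022 / 1.41421 = 0.3551 ≈ 0.36.

0.36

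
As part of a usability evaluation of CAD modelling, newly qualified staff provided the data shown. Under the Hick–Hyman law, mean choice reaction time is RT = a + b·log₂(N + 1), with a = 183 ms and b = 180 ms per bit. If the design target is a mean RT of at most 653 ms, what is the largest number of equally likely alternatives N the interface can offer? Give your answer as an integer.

Set 183 + 180·log₂(N + 1) ≤ 653.
log₂(N + 1) ≤ (653 − 183) / 180 = 2.6111.
N + 1 ≤ 2^2.6111 = 6.1097.
N ≤ 5.1097, so the largest integer N is 5.

5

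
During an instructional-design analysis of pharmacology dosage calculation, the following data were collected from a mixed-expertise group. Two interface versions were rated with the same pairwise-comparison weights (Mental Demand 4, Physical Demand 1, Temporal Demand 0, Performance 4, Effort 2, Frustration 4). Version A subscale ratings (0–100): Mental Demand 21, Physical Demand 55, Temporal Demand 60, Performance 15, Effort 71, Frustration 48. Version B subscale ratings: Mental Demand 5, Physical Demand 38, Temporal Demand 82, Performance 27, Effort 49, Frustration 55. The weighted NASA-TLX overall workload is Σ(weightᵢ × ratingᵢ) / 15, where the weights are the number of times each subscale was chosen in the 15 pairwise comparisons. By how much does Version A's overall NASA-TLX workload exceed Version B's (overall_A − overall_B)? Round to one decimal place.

3.3

Version A weighted sum = 4·21 + 1·55 + 0·60 + 4·15 + 2·71 + 4·48 = 84 + 55 + 0 + 60 + 142 + 192 = 533; overall_A = 533/15 = 35.5333.
Version B weighted sum = 4·5 + 1·38 + 0·82 + 4·27 + 2·49 + 4·55 = 20 + 38 + 0 + 108 + 98 + 220 = 484; overall_B = 484/15 = 32.2667.
Difference = 35.5333 − 32.2667 = 3.2666 ≈ 3.3.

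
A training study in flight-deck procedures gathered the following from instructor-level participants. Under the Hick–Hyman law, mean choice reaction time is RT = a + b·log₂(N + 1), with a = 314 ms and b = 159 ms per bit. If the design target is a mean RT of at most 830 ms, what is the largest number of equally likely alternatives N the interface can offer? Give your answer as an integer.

8

Set 314 + 159·log₂(N + 1) ≤ 830.
log₂(N + 1) ≤ (830 − 314) / 159 = 3.2453.
N + 1 ≤ 2^3.2453 = 9.4827.
N ≤ 8.4827, so the largest integer N is 8.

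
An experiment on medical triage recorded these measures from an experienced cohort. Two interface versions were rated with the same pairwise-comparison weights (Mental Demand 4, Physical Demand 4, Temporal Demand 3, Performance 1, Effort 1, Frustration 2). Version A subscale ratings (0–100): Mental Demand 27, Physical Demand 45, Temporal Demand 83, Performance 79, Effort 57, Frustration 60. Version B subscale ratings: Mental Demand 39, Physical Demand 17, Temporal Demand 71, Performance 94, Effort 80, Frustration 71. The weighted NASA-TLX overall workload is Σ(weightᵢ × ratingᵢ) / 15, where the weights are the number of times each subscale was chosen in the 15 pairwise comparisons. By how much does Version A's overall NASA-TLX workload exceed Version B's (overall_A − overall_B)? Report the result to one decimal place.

2.7

Version A weighted sum = 4·27 + 4·45 + 3·83 + 1·79 + 1·57 + 2·60 = 108 + 180 + 249 + 79 + 57 + 120 = 793; overall_A = 793/15 = 52.8667.
Version B weighted sum = 4·39 + 4·17 + 3·71 + 1·94 + 1·80 + 2·71 = 156 + 68 + 213 + 94 + 80 + 142 = 753; overall_B = 753/15 = 50.2000.
Difference = 52.8667 − 50.2000 = 2.6667 ≈ 2.7.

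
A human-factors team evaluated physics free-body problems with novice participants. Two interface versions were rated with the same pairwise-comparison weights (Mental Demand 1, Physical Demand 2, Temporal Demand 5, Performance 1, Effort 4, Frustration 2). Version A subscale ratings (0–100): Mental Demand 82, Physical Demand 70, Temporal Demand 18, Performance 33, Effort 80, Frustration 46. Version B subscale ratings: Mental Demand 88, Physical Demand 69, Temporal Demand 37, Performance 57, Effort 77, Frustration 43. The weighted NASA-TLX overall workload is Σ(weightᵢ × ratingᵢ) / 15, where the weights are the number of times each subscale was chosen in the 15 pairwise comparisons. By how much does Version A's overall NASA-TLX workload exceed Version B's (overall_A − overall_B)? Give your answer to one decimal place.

-7.0

Version A weighted sum = 1·82 + 2·70 + 5·18 + 1·33 + 4·80 + 2·46 = 82 + 140 + 90 + 33 + 320 + 92 = 757; overall_A = 757/15 = 50.4667.
Version B weighted sum = 1·88 + 2·69 + 5·37 + 1·57 + 4·77 + 2·43 = 88 + 138 + 185 + 57 + 308 + 86 = 862; overall_B = 862/15 = 57.4667.
Difference = 50.4667 − 57.4667 = -7.0000 ≈ -7.0.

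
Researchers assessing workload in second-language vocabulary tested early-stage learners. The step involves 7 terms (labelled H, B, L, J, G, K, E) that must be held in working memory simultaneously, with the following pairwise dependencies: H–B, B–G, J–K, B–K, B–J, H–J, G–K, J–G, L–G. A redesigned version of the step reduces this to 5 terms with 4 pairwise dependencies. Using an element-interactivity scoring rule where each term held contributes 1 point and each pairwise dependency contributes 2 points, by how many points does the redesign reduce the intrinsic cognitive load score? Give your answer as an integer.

Original: 7 × 1 + 9 × 2 = 7 + 18 = 25.
Redesigned: 5 × 1 + 4 × 2 = 5 + 8 = 13.
Reduction = 25 − 13 = 12.

12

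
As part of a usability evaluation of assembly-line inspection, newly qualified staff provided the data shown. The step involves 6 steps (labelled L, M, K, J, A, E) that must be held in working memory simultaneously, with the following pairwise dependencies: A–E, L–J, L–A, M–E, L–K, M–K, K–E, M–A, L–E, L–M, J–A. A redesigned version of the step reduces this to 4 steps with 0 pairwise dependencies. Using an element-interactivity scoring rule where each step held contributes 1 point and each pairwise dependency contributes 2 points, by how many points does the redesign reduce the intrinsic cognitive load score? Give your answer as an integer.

Original: 6 × 1 + 11 × 2 = 6 + 22 = 28.
Redesigned: 4 × 1 + 0 × 2 = 4 + 0 = 4.
Reduction = 28 − 4 = 24.

24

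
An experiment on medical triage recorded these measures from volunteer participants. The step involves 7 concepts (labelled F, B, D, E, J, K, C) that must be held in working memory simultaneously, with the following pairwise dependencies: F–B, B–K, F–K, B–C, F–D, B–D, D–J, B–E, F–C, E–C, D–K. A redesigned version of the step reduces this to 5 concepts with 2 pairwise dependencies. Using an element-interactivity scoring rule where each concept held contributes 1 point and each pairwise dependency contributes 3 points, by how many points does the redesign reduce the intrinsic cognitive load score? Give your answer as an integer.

29

Original: 7 × 1 + 11 × 3 = 7 + 33 = 40.
Redesigned: 5 × 1 + 2 × 3 = 5 + 6 = 11.
Reduction = 40 − 11 = 29.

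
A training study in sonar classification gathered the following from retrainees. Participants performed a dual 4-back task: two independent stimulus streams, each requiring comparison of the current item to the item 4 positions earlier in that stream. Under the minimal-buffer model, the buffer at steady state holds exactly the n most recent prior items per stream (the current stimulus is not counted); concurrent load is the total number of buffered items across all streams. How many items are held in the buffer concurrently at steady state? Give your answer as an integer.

8

Each stream's buffer holds its 4 most recent prior items.
Two independent streams: 2 × 4 = 8 buffered items at steady state.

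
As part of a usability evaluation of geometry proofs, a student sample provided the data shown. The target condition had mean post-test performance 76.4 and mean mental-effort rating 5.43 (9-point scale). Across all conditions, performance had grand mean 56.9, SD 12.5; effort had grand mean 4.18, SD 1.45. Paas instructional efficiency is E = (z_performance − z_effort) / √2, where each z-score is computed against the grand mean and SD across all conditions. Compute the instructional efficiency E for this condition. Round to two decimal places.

z_performance = (76.4 − 56.9) / 12.5 = 19.5000 / 12.5 = 1.5600.
z_effort = (5.43 − 4.18) / 1.45 = 1.2500 / 1.45 = 0.8621.
z_P − z_E = 1.5600 − 0.8621 = 0.6979.
E = 0.6979 / √2 = 0.6979 / 1.41421 = 0.4935 ≈ 0.49.

0.49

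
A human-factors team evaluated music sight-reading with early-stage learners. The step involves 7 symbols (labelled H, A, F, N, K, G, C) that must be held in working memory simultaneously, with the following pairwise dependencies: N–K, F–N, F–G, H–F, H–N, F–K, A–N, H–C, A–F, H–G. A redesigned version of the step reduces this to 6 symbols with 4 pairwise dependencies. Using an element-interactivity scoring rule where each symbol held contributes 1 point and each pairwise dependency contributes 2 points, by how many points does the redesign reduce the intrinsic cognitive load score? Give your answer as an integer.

Original: 7 × 1 + 10 × 2 = 7 + 20 = 27.
Redesigned: 6 × 1 + 4 × 2 = 6 + 8 = 14.
Reduction = 27 − 14 = 13.

13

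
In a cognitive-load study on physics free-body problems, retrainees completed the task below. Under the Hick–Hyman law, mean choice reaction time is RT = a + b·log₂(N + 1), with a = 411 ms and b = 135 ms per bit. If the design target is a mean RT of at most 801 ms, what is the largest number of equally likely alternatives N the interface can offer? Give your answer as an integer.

Set 411 + 135·log₂(N + 1) ≤ 801.
log₂(N + 1) ≤ (801 − 411) / 135 = 2.8889.
N + 1 ≤ 2^2.8889 = 7.4071.
N ≤ 6.4071, so the largest integer N is 6.

6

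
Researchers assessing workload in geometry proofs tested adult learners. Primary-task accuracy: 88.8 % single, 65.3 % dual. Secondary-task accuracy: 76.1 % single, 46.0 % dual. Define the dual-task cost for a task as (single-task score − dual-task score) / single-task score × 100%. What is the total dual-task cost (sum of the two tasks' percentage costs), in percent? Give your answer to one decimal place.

66.0

Primary cost = (88.8 − 65.3) / 88.8 × 100% = 26.4640%.
Secondary cost = (76.1 − 46.0) / 76.1 × 100% = 39.5532%.
Total = 26.4640% + 39.5532% = 66.0172% ≈ 66.0%.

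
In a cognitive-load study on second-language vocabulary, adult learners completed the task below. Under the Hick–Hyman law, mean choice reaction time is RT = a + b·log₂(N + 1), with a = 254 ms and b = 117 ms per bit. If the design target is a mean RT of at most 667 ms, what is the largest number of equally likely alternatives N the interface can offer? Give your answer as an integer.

Set 254 + 117·log₂(N + 1) ≤ 667.
log₂(N + 1) ≤ (667 − 254) / 117 = 3.5299.
N + 1 ≤ 2^3.5299 = 11.5506.
N ≤ 10.5506, so the largest integer N is 10.

10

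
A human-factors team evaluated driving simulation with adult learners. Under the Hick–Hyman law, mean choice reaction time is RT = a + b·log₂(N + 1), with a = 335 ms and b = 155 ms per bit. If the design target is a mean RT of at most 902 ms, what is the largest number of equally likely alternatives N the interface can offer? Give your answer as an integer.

Set 335 + 155·log₂(N + 1) ≤ 902.
log₂(N + 1) ≤ (902 − 335) / 155 = 3.6581.
N + 1 ≤ 2^3.6581 = 12.6240.
N ≤ 11.6240, so the largest integer N is 11.

11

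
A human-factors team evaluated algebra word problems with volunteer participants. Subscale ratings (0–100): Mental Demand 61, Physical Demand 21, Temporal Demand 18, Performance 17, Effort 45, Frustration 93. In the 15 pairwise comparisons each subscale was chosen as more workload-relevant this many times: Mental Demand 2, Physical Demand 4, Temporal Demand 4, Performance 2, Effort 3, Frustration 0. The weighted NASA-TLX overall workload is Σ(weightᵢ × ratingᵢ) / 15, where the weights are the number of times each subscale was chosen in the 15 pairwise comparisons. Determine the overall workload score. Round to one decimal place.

The tallies are the weights (they sum to 15).
Weighted sum = 2·61 + 4·21 + 4·18 + 2·17 + 3·45 + 0·93
            = 122 + 84 + 72 + 34 + 135 + 0 = 447.
Overall workload = 447 / 15 = 29.8000 ≈ 29.8.

29.8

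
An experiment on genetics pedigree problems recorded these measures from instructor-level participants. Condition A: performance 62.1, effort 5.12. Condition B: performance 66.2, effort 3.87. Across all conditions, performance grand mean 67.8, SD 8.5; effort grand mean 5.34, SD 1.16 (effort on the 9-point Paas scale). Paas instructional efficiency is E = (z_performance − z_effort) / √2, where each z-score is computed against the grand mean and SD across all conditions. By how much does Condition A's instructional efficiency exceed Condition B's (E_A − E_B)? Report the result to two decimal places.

Condition A: z_P = (62.1 − 67.8)/8.5 = -0.6706; z_E = (5.12 − 5.34)/1.16 = -0.1897; E_A = (-0.6706 − (-0.1897))/√2 = -0.3400.
Condition B: z_P = (66.2 − 67.8)/8.5 = -0.1882; z_E = (3.87 − 5.34)/1.16 = -1.2672; E_B = (-0.1882 − (-1.2672))/√2 = 0.7630.
E_A − E_B = -0.3400 − 0.7630 = -1.1030 ≈ -1.10.

-1.10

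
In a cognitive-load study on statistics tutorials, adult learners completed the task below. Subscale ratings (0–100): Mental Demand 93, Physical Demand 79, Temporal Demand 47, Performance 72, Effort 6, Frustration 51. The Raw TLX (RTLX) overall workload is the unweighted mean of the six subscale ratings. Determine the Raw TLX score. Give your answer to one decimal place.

Sum of ratings = 93 + 79 + 47 + 72 + 6 + 51 = 348.
RTLX = 348 / 6 = 58.0000 ≈ 58.0.

58.0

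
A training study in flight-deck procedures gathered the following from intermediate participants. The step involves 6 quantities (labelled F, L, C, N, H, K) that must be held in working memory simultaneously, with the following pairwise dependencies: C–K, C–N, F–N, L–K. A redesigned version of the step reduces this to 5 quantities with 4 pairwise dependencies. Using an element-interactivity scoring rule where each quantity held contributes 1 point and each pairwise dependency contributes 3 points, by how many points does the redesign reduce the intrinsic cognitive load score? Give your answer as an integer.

1

Original: 6 × 1 + 4 × 3 = 6 + 12 = 18.
Redesigned: 5 × 1 + 4 × 3 = 5 + 12 = 17.
Reduction = 18 − 17 = 1.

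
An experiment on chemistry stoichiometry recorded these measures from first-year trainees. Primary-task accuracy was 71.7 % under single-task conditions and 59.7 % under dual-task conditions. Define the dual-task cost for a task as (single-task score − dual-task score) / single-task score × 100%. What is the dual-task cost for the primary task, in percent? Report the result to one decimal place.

Cost = (71.7 − 59.7) / 71.7 × 100%
     = 12.0000 / 71.7 × 100% = 16.7364%.
≈ 16.7%.

16.7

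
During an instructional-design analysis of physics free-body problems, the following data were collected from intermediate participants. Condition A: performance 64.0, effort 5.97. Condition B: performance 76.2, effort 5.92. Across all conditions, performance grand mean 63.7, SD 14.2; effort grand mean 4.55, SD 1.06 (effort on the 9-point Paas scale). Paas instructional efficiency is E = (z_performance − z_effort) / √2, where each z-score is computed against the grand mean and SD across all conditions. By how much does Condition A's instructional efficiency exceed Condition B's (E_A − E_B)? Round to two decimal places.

-0.64

Condition A: z_P = (64.0 − 63.7)/14.2 = 0.0211; z_E = (5.97 − 4.55)/1.06 = 1.3396; E_A = (0.0211 − 1.3396)/√2 = -0.9323.
Condition B: z_P = (76.2 − 63.7)/14.2 = 0.8803; z_E = (5.92 − 4.55)/1.06 = 1.2925; E_B = (0.8803 − 1.2925)/√2 = -0.2915.
E_A − E_B = -0.9323 − (-0.2915) = -0.6408 ≈ -0.64.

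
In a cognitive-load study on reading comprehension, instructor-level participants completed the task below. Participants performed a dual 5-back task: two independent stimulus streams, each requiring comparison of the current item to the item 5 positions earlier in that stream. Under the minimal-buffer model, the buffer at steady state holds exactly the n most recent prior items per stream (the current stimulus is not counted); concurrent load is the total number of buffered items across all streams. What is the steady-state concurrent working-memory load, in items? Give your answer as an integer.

Each stream's buffer holds its 5 most recent prior items.
Two independent streams: 2 × 5 = 10 buffered items at steady state.

10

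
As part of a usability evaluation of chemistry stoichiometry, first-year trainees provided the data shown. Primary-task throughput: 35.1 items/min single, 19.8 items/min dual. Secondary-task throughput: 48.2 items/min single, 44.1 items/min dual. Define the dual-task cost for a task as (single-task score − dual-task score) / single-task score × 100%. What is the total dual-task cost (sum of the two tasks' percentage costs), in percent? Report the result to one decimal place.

Primary cost = (35.1 − 19.8) / 35.1 × 100% = 43.5897%.
Secondary cost = (48.2 − 44.1) / 48.2 × 100% = 8.5062%.
Total = 43.5897% + 8.5062% = 52.0959% ≈ 52.1%.

52.1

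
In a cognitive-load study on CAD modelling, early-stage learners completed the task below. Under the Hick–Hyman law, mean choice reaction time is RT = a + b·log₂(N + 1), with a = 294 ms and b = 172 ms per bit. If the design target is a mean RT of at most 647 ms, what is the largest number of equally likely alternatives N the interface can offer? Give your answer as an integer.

3

Set 294 + 172·log₂(N + 1) ≤ 647.
log₂(N + 1) ≤ (647 − 294) / 172 = 2.0523.
N + 1 ≤ 2^2.0523 = 4.1477.
N ≤ 3.1477, so the largest integer N is 3.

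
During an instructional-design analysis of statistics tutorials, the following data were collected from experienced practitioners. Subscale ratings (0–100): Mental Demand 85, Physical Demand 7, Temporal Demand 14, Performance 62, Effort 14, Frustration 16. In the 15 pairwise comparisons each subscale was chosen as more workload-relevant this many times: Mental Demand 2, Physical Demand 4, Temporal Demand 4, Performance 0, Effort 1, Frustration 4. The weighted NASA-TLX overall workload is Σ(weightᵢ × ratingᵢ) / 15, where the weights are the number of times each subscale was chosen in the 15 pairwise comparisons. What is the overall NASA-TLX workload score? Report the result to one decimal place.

The tallies are the weights (they sum to 15).
Weighted sum = 2·85 + 4·7 + 4·14 + 0·62 + 1·14 + 4·16
            = 170 + 28 + 56 + 0 + 14 + 64 = 332.
Overall workload = 332 / 15 = 22.1333 ≈ 22.1.

22.1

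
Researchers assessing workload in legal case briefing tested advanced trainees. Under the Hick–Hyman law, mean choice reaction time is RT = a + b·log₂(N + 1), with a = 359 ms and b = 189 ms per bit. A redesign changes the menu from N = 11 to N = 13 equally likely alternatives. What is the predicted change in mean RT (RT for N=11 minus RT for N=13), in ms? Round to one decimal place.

-42.0

RT(11) = 359 + 189·log₂(12) = 359 + 189·3.5850 = 1036.5650 ms.
RT(13) = 359 + 189·log₂(14) = 359 + 189·3.8074 = 1078.5986 ms.
Difference = 1036.5650 − 1078.5986 = -42.0336 ≈ -42.0 ms.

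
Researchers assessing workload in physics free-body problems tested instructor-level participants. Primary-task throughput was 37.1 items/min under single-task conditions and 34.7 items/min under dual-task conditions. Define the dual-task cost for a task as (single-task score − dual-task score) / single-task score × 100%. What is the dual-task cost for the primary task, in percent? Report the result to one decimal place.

6.5

Cost = (37.1 − 34.7) / 37.1 × 100%
     = 2.4000 / 37.1 × 100% = 6.4690%.
≈ 6.5%.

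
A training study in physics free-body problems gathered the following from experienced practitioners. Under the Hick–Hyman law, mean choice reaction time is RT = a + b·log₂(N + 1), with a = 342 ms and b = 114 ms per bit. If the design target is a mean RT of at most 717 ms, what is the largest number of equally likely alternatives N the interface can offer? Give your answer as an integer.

Set 342 + 114·log₂(N + 1) ≤ 717.
log₂(N + 1) ≤ (717 − 342) / 114 = 3.2895.
N + 1 ≤ 2^3.2895 = 9.7777.
N ≤ 8.7777, so the largest integer N is 8.

8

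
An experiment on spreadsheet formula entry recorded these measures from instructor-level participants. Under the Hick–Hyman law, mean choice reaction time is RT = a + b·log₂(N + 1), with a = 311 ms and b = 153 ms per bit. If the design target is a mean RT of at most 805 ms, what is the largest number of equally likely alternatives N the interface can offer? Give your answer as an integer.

Set 311 + 153·log₂(N + 1) ≤ 805.
log₂(N + 1) ≤ (805 − 311) / 153 = 3.2288.
N + 1 ≤ 2^3.2288 = 9.3749.
N ≤ 8.3749, so the largest integer N is 8.

8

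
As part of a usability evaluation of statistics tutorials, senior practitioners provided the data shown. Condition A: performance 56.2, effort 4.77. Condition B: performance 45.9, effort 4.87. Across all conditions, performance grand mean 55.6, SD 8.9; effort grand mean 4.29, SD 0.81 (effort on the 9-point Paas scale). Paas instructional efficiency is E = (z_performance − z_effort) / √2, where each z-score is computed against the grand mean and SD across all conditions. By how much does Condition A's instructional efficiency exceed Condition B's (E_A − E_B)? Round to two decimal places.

Condition A: z_P = (56.2 − 55.6)/8.9 = 0.0674; z_E = (4.77 − 4.29)/0.81 = 0.5926; E_A = (0.0674 − 0.5926)/√2 = -0.3714.
Condition B: z_P = (45.9 − 55.6)/8.9 = -1.0899; z_E = (4.87 − 4.29)/0.81 = 0.7160; E_B = (-1.0899 − 0.7160)/√2 = -1.2770.
E_A − E_B = -0.3714 − (-1.2770) = 0.9056 ≈ 0.91.

0.91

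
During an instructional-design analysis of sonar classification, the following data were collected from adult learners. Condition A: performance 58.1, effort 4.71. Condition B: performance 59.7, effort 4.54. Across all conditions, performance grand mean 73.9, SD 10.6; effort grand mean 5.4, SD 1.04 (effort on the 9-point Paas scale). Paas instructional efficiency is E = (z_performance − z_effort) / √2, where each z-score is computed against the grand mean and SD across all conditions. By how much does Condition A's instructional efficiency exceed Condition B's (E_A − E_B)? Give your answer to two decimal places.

Condition A: z_P = (58.1 − 73.9)/10.6 = -1.4906; z_E = (4.71 − 5.4)/1.04 = -0.6635; E_A = (-1.4906 − (-0.6635))/√2 = -0.5848.
Condition B: z_P = (59.7 − 73.9)/10.6 = -1.3396; z_E = (4.54 − 5.4)/1.04 = -0.8269; E_B = (-1.3396 − (-0.8269))/√2 = -0.3625.
E_A − E_B = -0.5848 − (-0.3625) = -0.2223 ≈ -0.22.

-0.22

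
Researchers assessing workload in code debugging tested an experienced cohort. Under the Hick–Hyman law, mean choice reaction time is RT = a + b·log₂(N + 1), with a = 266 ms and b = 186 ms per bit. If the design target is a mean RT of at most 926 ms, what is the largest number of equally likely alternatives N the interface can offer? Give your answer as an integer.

Set 266 + 186·log₂(N + 1) ≤ 926.
log₂(N + 1) ≤ (926 − 266) / 186 = 3.5484.
N + 1 ≤ 2^3.5484 = 11.6997.
N ≤ 10.6997, so the largest integer N is 10.

10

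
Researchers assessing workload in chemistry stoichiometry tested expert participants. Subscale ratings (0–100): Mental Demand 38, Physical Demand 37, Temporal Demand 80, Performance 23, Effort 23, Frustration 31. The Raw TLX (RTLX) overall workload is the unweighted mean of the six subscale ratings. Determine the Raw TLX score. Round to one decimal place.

Sum of ratings = 38 + 37 + 80 + 23 + 23 + 31 = 232.
RTLX = 232 / 6 = 38.6667 ≈ 38.7.

38.7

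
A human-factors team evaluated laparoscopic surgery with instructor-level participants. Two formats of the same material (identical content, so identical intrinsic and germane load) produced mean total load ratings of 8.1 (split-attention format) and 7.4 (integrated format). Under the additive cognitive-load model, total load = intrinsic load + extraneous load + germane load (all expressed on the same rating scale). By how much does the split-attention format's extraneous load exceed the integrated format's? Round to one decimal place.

0.7

Intrinsic and germane load are equal across formats, so the difference in total load equals the difference in extraneous load.
Extraneous-load difference = 8.1 − 7.4 = 0.7.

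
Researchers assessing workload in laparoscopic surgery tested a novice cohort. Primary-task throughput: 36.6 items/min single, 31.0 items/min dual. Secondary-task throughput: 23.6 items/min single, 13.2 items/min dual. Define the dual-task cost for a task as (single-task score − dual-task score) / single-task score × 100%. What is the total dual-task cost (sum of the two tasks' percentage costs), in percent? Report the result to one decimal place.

59.4

Primary cost = (36.6 − 31.0) / 36.6 × 100% = 15.3005%.
Secondary cost = (23.6 − 13.2) / 23.6 × 100% = 44.0678%.
Total = 15.3005% + 44.0678% = 59.3683% ≈ 59.4%.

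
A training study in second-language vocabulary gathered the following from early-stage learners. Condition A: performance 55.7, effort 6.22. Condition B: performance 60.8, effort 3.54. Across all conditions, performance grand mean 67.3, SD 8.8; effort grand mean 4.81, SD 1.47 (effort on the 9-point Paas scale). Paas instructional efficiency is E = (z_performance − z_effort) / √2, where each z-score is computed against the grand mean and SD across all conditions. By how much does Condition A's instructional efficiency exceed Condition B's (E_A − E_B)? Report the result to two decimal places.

-1.70

Condition A: z_P = (55.7 − 67.3)/8.8 = -1.3182; z_E = (6.22 − 4.81)/1.47 = 0.9592; E_A = (-1.3182 − 0.9592)/√2 = -1.6104.
Condition B: z_P = (60.8 − 67.3)/8.8 = -0.7386; z_E = (3.54 − 4.81)/1.47 = -0.8639; E_B = (-0.7386 − (-0.8639))/√2 = 0.0886.
E_A − E_B = -1.6104 − 0.0886 = -1.6990 ≈ -1.70.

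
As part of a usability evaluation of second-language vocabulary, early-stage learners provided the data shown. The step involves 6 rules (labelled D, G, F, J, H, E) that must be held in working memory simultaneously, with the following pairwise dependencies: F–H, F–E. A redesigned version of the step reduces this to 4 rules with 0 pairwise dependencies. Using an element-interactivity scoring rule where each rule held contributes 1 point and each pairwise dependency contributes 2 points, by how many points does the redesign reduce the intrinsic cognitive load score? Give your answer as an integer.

Original: 6 × 1 + 2 × 2 = 6 + 4 = 10.
Redesigned: 4 × 1 + 0 × 2 = 4 + 0 = 4.
Reduction = 10 − 4 = 6.

6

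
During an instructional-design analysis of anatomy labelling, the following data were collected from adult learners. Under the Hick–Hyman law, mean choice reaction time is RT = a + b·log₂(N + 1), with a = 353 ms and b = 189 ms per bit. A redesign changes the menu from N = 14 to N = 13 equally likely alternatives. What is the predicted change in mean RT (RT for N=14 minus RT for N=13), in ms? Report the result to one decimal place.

18.8

RT(14) = 353 + 189·log₂(15) = 353 + 189·3.9069 = 1091.4041 ms.
RT(13) = 353 + 189·log₂(14) = 353 + 189·3.8074 = 1072.5986 ms.
Difference = 1091.4041 − 1072.5986 = 18.8055 ≈ 18.8 ms.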